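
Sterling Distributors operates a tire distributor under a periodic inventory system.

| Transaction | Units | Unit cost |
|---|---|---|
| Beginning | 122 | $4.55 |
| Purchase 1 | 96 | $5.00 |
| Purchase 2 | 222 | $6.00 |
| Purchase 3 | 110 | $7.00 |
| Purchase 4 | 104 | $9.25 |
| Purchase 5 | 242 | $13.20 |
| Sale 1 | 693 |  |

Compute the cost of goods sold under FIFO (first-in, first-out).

COGS = $4,613.90

Sale 1 (693) [FIFO — oldest first]: 122 @ $4.55 + 96 @ $5.00 + 222 @ $6.00 + 110 @ $7.00 + 104 @ $9.25 + 39 @ $13.20 = $4,613.90
Ending inventory: 203 @ $13.20 = $2,679.60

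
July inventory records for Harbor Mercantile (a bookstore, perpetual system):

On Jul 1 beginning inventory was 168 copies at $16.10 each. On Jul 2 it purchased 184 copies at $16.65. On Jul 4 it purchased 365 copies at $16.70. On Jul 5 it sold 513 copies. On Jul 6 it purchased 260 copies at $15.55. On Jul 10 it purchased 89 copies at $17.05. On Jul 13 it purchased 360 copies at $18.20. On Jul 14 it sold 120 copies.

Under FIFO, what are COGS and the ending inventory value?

COGS = $10,461.10; ending inventory = $13,515.25

Jul 5, 513 sold [FIFO — oldest first]: 168 @ $16.10 + 184 @ $16.65 + 161 @ $16.70 = $8,457.10
Jul 14, 120 sold [FIFO — oldest first]: 120 @ $16.70 = $2,004.00
Total COGS = $8,457.10 + $2,004.00 = $10,461.10
Ending inventory: 84 @ $16.70 + 260 @ $15.55 + 89 @ $17.05 + 360 @ $18.20 = $13,515.25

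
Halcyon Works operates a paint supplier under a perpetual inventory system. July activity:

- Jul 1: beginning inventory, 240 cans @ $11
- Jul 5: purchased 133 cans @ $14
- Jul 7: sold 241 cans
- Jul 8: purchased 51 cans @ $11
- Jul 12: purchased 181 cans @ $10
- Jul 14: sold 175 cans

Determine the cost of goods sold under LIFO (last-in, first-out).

Jul 7, 241 sold [LIFO — newest first]: 133 @ $14 + 108 @ $11 = $3,050
Jul 14, 175 sold [LIFO — newest first]: 175 @ $10 = $1,750
Total COGS = $3,050 + $1,750 = $4,800
Ending inventory: 132 @ $11 + 51 @ $11 + 6 @ $10 = $2,073
Check: goods available $6,873 = COGS $4,800 + ending $2,073

COGS = $4,800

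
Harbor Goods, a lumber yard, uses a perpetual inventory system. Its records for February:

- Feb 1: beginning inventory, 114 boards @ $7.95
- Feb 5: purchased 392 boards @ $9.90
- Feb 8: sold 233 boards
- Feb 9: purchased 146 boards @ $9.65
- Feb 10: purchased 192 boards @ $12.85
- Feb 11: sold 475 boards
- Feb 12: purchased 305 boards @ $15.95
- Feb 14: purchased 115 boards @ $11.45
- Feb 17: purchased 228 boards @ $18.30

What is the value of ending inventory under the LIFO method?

Feb 8, 233 sold [LIFO — newest first]: 233 @ $9.90 = $2,306.70
Feb 11, 475 sold [LIFO — newest first]: 192 @ $12.85 + 146 @ $9.65 + 137 @ $9.90 = $5,232.40
Total COGS = $2,306.70 + $5,232.40 = $7,539.10
Ending inventory: 114 @ $7.95 + 22 @ $9.90 + 305 @ $15.95 + 115 @ $11.45 + 228 @ $18.30 = $11,478.00

Ending inventory = $11,478.00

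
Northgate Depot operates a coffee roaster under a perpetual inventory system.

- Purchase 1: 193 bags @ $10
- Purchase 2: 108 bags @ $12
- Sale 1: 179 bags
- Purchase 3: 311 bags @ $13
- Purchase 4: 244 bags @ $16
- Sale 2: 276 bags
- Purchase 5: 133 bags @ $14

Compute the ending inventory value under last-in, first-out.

Sale 1 (179) [LIFO — newest first]: 108 @ $12 + 71 @ $10 = $2,006
Sale 2 (276) [LIFO — newest first]: 244 @ $16 + 32 @ $13 = $4,320
Total COGS = $2,006 + $4,320 = $6,326
Ending inventory: 122 @ $10 + 279 @ $13 + 133 @ $14 = $6,709
Check: goods available $13,035 = COGS $6,326 + ending $6,709

Ending inventory = $6,709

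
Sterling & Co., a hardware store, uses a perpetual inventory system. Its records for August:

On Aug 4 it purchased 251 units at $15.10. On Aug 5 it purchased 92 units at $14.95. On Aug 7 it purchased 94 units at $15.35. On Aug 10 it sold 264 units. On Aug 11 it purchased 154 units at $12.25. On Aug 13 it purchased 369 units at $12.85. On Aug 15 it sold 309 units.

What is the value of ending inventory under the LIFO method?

Ending inventory = $5,269.80

Aug 10, 264 sold [LIFO — newest first]: 94 @ $15.35 + 92 @ $14.95 + 78 @ $15.10 = $3,996.10
Aug 15, 309 sold [LIFO — newest first]: 309 @ $12.85 = $3,970.65
Total COGS = $3,996.10 + $3,970.65 = $7,966.75
Ending inventory: 173 @ $15.10 + 154 @ $12.25 + 60 @ $12.85 = $5,269.80
Check: goods available $13,236.55 = COGS $7,966.75 + ending $5,269.80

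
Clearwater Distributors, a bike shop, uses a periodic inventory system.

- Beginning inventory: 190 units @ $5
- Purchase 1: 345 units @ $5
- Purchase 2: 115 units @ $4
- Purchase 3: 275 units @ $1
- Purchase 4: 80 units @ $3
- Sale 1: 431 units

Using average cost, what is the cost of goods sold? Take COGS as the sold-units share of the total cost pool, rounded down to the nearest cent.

COGS = $1,565.32

Sale 1, sell 431: 431/1005 × $3,650.00 → $1,565.32
Ending inventory (cost pool remaining) = $2,084.68
Check: goods available $3,650.00 = COGS $1,565.32 + ending $2,084.68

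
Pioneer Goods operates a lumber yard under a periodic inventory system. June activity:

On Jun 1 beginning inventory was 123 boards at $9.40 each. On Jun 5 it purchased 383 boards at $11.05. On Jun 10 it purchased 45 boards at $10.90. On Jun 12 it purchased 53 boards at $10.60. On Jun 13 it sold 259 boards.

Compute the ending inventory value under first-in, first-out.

Jun 13, 259 sold [FIFO — oldest first]: 123 @ $9.40 + 136 @ $11.05 = $2,659.00
Ending inventory: 247 @ $11.05 + 45 @ $10.90 + 53 @ $10.60 = $3,781.65

Ending inventory = $3,781.65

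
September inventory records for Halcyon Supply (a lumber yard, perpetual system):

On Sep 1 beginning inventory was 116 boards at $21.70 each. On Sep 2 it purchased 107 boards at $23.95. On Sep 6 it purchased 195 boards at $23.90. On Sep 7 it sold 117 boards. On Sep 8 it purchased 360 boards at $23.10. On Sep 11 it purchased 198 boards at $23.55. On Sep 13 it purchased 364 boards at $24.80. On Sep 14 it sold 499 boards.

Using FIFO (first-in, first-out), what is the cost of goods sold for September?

Sep 7, 117 sold [FIFO — oldest first]: 116 @ $21.70 + 1 @ $23.95 = $2,541.15
Sep 14, 499 sold [FIFO — oldest first]: 106 @ $23.95 + 195 @ $23.90 + 198 @ $23.10 = $11,773.00
Total COGS = $2,541.15 + $11,773.00 = $14,314.15
Ending inventory: 162 @ $23.10 + 198 @ $23.55 + 364 @ $24.80 = $17,432.30
Check: goods available $31,746.45 = COGS $14,314.15 + ending $17,432.30

COGS = $14,314.15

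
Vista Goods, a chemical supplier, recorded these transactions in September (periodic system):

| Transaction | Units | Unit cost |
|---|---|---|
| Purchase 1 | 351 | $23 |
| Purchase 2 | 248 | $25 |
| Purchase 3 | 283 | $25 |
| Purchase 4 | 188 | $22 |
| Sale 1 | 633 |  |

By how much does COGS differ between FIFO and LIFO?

FIFO COGS: 351 @ $23 + 248 @ $25 + 34 @ $25 = $15,123
LIFO COGS: 188 @ $22 + 283 @ $25 + 162 @ $25 = $15,261
Difference = |$15,123 − $15,261| = $138

$138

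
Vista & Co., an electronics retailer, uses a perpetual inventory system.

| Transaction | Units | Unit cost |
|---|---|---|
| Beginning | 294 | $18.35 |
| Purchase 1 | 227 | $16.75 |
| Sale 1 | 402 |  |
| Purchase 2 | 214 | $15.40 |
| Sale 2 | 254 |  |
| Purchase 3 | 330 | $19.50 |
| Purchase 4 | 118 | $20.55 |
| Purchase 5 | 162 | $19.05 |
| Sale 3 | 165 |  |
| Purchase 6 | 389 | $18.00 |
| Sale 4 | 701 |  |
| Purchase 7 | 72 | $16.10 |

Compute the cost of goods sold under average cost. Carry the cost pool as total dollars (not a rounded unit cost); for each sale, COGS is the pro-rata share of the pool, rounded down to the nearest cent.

After Beginning: 294 on hand, pool $5,394.90 (≈ $18.3500 each)
After Purchase 1: 521 on hand, pool $9,197.15 (≈ $17.6529 each)
Sale 1, sell 402: 402/521 × $9,197.15 → $7,096.45
After Purchase 2: 333 on hand, pool $5,396.30 (≈ $16.2051 each)
Sale 2, sell 254: 254/333 × $5,396.30 → $4,116.09
After Purchase 3: 409 on hand, pool $7,715.21 (≈ $18.8636 each)
After Purchase 4: 527 on hand, pool $10,140.11 (≈ $19.2412 each)
After Purchase 5: 689 on hand, pool $13,226.21 (≈ $19.1962 each)
Sale 3, sell 165: 165/689 × $13,226.21 → $3,167.37
After Purchase 6: 913 on hand, pool $17,060.84 (≈ $18.6866 each)
Sale 4, sell 701: 701/913 × $17,060.84 → $13,099.28
After Purchase 7: 284 on hand, pool $5,120.76 (≈ $18.0308 each)
Total COGS = $7,096.45 + $4,116.09 + $3,167.37 + $13,099.28 = $27,479.19
Ending inventory (cost pool remaining) = $5,120.76

COGS = $27,479.19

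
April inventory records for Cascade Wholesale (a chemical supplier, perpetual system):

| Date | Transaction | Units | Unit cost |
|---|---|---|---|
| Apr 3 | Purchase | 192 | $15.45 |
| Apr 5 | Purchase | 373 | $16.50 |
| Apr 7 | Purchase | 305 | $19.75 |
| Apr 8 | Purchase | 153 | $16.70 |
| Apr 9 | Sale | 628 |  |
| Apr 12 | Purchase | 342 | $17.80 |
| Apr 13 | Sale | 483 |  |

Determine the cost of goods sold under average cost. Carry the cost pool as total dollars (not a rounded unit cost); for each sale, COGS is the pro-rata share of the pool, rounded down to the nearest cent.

After Apr 3: 192 on hand, pool $2,966.40 (≈ $15.4500 each)
After Apr 5: 565 on hand, pool $9,120.90 (≈ $16.1432 each)
After Apr 7: 870 on hand, pool $15,144.65 (≈ $17.4076 each)
After Apr 8: 1023 on hand, pool $17,699.75 (≈ $17.3018 each)
Apr 9, sell 628: 628/1023 × $17,699.75 → $10,865.53
After Apr 12: 737 on hand, pool $12,921.82 (≈ $17.5330 each)
Apr 13, sell 483: 483/737 × $12,921.82 → $8,468.43
Total COGS = $10,865.53 + $8,468.43 = $19,333.96
Ending inventory (cost pool remaining) = $4,453.39

COGS = $19,333.96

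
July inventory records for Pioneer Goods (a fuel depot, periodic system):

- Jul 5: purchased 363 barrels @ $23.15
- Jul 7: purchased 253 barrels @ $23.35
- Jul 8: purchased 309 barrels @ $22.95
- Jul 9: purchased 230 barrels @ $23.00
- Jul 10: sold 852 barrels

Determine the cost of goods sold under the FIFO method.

Jul 10, 852 sold [FIFO — oldest first]: 363 @ $23.15 + 253 @ $23.35 + 236 @ $22.95 = $19,727.20
Ending inventory: 73 @ $22.95 + 230 @ $23.00 = $6,965.35
Check: goods available $26,692.55 = COGS $19,727.20 + ending $6,965.35

COGS = $19,727.20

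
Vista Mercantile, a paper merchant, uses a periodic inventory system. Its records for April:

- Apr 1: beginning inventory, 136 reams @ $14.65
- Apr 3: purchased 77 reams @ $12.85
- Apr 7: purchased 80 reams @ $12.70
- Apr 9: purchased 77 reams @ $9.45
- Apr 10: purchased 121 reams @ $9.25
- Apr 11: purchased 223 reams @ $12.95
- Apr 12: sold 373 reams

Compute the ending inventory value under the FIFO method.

Apr 12, 373 sold [FIFO — oldest first]: 136 @ $14.65 + 77 @ $12.85 + 80 @ $12.70 + 77 @ $9.45 + 3 @ $9.25 = $4,753.25
Ending inventory: 118 @ $9.25 + 223 @ $12.95 = $3,979.35

Ending inventory = $3,979.35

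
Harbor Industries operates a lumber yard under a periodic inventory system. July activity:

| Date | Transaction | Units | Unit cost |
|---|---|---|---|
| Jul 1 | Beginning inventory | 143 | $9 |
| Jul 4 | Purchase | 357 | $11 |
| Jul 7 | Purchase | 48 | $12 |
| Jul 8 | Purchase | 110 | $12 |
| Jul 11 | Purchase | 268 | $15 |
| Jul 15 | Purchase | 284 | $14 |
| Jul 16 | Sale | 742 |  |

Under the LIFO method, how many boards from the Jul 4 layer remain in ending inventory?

325

Jul 16, 742 sold [LIFO — newest first]: 284 @ $14 + 268 @ $15 + 110 @ $12 + 48 @ $12 + 32 @ $11 = $10,244
Ending inventory: 143 @ $9 + 325 @ $11 = $4,862
Check: goods available $15,106 = COGS $10,244 + ending $4,862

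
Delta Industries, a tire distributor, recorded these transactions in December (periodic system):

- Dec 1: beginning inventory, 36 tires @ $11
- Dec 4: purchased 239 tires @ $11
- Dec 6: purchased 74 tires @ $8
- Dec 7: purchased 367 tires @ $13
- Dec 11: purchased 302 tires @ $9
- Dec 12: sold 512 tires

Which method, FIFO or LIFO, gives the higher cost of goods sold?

FIFO COGS: 36 @ $11 + 239 @ $11 + 74 @ $8 + 163 @ $13 = $5,736
LIFO COGS: 302 @ $9 + 210 @ $13 = $5,448

FIFO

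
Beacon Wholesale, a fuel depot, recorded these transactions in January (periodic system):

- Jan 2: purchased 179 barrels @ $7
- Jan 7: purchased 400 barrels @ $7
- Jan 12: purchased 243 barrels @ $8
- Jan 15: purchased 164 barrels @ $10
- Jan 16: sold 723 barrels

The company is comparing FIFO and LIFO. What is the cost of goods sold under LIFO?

COGS = $5,796

FIFO COGS: 179 @ $7 + 400 @ $7 + 144 @ $8 = $5,205
LIFO COGS: 164 @ $10 + 243 @ $8 + 316 @ $7 = $5,796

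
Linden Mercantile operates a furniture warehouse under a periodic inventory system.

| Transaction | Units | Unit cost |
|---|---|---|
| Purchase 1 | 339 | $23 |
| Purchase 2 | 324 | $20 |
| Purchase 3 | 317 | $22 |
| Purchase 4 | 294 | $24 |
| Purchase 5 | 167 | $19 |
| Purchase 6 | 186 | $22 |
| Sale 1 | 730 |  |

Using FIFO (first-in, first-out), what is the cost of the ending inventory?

Ending inventory = $19,821

Sale 1 (730) [FIFO — oldest first]: 339 @ $23 + 324 @ $20 + 67 @ $22 = $15,751
Ending inventory: 250 @ $22 + 294 @ $24 + 167 @ $19 + 186 @ $22 = $19,821
Check: goods available $35,572 = COGS $15,751 + ending $19,821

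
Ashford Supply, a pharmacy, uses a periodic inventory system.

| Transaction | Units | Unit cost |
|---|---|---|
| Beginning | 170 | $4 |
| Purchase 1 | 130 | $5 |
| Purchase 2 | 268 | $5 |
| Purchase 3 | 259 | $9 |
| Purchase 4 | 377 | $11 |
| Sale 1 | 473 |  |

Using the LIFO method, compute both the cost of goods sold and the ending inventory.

COGS = $5,011; ending inventory = $4,137

Sale 1 (473) [LIFO — newest first]: 377 @ $11 + 96 @ $9 = $5,011
Ending inventory: 170 @ $4 + 130 @ $5 + 268 @ $5 + 163 @ $9 = $4,137
Check: goods available $9,148 = COGS $5,011 + ending $4,137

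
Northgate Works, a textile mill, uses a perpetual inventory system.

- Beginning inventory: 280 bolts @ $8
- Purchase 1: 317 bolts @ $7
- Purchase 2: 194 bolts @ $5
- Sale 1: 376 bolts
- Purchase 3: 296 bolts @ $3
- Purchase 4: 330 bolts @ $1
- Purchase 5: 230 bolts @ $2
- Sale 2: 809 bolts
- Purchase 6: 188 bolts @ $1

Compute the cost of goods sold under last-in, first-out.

Sale 1 (376) [LIFO — newest first]: 194 @ $5 + 182 @ $7 = $2,244
Sale 2 (809) [LIFO — newest first]: 230 @ $2 + 330 @ $1 + 249 @ $3 = $1,537
Total COGS = $2,244 + $1,537 = $3,781
Ending inventory: 280 @ $8 + 135 @ $7 + 47 @ $3 + 188 @ $1 = $3,514

COGS = $3,781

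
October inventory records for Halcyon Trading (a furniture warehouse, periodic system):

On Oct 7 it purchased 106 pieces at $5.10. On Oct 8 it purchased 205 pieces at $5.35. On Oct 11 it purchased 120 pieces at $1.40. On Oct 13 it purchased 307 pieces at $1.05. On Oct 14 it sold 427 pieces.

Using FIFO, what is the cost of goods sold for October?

Oct 14, 427 sold [FIFO — oldest first]: 106 @ $5.10 + 205 @ $5.35 + 116 @ $1.40 = $1,799.75
Ending inventory: 4 @ $1.40 + 307 @ $1.05 = $327.95

COGS = $1,799.75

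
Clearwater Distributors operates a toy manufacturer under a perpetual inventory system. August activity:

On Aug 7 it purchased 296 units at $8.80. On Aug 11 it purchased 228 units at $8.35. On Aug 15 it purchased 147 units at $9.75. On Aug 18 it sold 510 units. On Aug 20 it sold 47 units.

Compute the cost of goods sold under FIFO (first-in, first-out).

Aug 18, 510 sold [FIFO — oldest first]: 296 @ $8.80 + 214 @ $8.35 = $4,391.70
Aug 20, 47 sold [FIFO — oldest first]: 14 @ $8.35 + 33 @ $9.75 = $438.65
Total COGS = $4,391.70 + $438.65 = $4,830.35
Ending inventory: 114 @ $9.75 = $1,111.50

COGS = $4,830.35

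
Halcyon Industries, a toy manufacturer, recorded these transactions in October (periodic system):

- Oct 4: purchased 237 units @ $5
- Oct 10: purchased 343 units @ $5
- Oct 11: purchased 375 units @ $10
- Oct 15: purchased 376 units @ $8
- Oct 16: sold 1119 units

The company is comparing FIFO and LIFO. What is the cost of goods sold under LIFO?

FIFO COGS: 237 @ $5 + 343 @ $5 + 375 @ $10 + 164 @ $8 = $7,962
LIFO COGS: 376 @ $8 + 375 @ $10 + 343 @ $5 + 25 @ $5 = $8,598

COGS = $8,598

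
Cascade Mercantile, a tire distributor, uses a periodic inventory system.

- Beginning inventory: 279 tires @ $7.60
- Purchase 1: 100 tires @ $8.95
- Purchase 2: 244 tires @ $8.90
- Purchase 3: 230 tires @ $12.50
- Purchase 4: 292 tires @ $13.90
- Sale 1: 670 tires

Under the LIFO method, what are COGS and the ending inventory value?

Sale 1 (670) [LIFO — newest first]: 292 @ $13.90 + 230 @ $12.50 + 148 @ $8.90 = $8,251.00
Ending inventory: 279 @ $7.60 + 100 @ $8.95 + 96 @ $8.90 = $3,869.80

COGS = $8,251.00; ending inventory = $3,869.80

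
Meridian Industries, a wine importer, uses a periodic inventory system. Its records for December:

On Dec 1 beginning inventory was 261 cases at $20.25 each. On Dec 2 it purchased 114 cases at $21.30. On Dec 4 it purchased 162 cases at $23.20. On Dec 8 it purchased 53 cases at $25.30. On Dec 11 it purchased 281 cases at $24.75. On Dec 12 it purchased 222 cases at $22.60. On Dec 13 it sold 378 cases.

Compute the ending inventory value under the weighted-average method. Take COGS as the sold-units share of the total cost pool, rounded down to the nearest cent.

Ending inventory = $16,213.24

Dec 13, sell 378: 378/1093 × $24,784.70 → $8,571.46
Ending inventory (cost pool remaining) = $16,213.24
Check: goods available $24,784.70 = COGS $8,571.46 + ending $16,213.24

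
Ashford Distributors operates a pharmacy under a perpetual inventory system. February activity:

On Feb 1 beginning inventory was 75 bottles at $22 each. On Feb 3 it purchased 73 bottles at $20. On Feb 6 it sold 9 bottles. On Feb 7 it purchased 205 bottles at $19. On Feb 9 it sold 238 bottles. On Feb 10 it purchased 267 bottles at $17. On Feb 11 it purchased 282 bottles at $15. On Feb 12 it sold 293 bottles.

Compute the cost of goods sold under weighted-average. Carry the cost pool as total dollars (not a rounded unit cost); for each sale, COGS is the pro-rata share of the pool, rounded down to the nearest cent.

COGS = $9,766.87

After Feb 1: 75 on hand, pool $1,650.00 (≈ $22.0000 each)
After Feb 3: 148 on hand, pool $3,110.00 (≈ $21.0135 each)
Feb 6, sell 9: 9/148 × $3,110.00 → $189.12
After Feb 7: 344 on hand, pool $6,815.88 (≈ $19.8136 each)
Feb 9, sell 238: 238/344 × $6,815.88 → $4,715.63
After Feb 10: 373 on hand, pool $6,639.25 (≈ $17.7996 each)
After Feb 11: 655 on hand, pool $10,869.25 (≈ $16.5943 each)
Feb 12, sell 293: 293/655 × $10,869.25 → $4,862.12
Total COGS = $189.12 + $4,715.63 + $4,862.12 = $9,766.87
Ending inventory (cost pool remaining) = $6,007.13
Check: goods available $15,774.00 = COGS $9,766.87 + ending $6,007.13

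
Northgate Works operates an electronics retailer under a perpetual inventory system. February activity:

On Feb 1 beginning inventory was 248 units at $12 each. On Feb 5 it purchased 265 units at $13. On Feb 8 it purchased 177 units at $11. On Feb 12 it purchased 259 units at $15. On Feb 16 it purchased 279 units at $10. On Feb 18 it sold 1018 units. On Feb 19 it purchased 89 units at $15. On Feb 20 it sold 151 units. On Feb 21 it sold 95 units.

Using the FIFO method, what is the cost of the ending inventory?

Ending inventory = $795

Feb 18, 1018 sold [FIFO — oldest first]: 248 @ $12 + 265 @ $13 + 177 @ $11 + 259 @ $15 + 69 @ $10 = $12,943
Feb 20, 151 sold [FIFO — oldest first]: 151 @ $10 = $1,510
Feb 21, 95 sold [FIFO — oldest first]: 59 @ $10 + 36 @ $15 = $1,130
Total COGS = $12,943 + $1,510 + $1,130 = $15,583
Ending inventory: 53 @ $15 = $795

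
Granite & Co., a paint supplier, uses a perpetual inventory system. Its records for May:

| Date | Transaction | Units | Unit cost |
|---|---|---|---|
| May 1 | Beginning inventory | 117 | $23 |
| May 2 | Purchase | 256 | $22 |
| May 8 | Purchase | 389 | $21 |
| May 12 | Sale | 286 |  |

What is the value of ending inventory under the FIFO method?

Ending inventory = $10,083

May 12, 286 sold [FIFO — oldest first]: 117 @ $23 + 169 @ $22 = $6,409
Ending inventory: 87 @ $22 + 389 @ $21 = $10,083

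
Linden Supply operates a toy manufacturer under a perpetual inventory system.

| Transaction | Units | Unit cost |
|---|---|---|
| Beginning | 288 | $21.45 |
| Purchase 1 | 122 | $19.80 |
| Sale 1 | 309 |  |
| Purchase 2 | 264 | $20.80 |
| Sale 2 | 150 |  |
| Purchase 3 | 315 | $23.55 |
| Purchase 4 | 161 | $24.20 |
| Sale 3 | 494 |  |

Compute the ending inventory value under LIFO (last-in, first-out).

Sale 1 (309) [LIFO — newest first]: 122 @ $19.80 + 187 @ $21.45 = $6,426.75
Sale 2 (150) [LIFO — newest first]: 150 @ $20.80 = $3,120.00
Sale 3 (494) [LIFO — newest first]: 161 @ $24.20 + 315 @ $23.55 + 18 @ $20.80 = $11,688.85
Total COGS = $6,426.75 + $3,120.00 + $11,688.85 = $21,235.60
Ending inventory: 101 @ $21.45 + 96 @ $20.80 = $4,163.25

Ending inventory = $4,163.25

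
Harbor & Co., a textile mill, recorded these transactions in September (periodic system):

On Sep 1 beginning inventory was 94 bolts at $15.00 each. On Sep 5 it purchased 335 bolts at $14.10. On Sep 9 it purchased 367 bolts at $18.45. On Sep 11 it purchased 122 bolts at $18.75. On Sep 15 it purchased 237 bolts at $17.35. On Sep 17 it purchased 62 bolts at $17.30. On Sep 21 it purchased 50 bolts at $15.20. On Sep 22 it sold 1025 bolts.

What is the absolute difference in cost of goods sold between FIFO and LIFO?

FIFO COGS: 94 @ $15.00 + 335 @ $14.10 + 367 @ $18.45 + 122 @ $18.75 + 107 @ $17.35 = $17,048.60
LIFO COGS: 50 @ $15.20 + 62 @ $17.30 + 237 @ $17.35 + 122 @ $18.75 + 367 @ $18.45 + 187 @ $14.10 = $17,639.90
Difference = |$17,048.60 − $17,639.90| = $591.30

$591.30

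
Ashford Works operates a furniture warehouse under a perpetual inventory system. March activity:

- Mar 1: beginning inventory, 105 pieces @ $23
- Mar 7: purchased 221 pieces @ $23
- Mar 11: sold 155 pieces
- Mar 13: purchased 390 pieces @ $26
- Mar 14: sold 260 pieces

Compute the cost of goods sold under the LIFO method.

COGS = $10,325

Mar 11, 155 sold [LIFO — newest first]: 155 @ $23 = $3,565
Mar 14, 260 sold [LIFO — newest first]: 260 @ $26 = $6,760
Total COGS = $3,565 + $6,760 = $10,325
Ending inventory: 105 @ $23 + 66 @ $23 + 130 @ $26 = $7,313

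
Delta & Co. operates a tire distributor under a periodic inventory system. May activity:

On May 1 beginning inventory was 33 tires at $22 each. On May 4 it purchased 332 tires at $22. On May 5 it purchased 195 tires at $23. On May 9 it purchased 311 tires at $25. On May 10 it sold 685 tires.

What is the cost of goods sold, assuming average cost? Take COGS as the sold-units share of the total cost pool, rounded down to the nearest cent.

COGS = $15,957.11

May 10, sell 685: 685/871 × $20,290.00 → $15,957.11
Ending inventory (cost pool remaining) = $4,332.89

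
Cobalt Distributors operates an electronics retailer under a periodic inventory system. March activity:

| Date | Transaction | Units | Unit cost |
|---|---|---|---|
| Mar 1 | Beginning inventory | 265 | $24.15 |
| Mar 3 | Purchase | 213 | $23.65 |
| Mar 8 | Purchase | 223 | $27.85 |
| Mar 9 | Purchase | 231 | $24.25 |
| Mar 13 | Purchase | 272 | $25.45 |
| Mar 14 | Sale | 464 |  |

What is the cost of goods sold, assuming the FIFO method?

COGS = $11,106.10

Mar 14, 464 sold [FIFO — oldest first]: 265 @ $24.15 + 199 @ $23.65 = $11,106.10
Ending inventory: 14 @ $23.65 + 223 @ $27.85 + 231 @ $24.25 + 272 @ $25.45 = $19,065.80
Check: goods available $30,171.90 = COGS $11,106.10 + ending $19,065.80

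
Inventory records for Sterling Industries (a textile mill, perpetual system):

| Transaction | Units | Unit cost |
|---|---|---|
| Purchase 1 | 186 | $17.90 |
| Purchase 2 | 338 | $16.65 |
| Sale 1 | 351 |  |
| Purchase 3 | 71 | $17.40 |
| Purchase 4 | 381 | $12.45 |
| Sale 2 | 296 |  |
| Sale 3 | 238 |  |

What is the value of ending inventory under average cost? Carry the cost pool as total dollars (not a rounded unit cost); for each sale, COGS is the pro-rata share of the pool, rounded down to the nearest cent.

After Purchase 1: 186 on hand, pool $3,329.40 (≈ $17.9000 each)
After Purchase 2: 524 on hand, pool $8,957.10 (≈ $17.0937 each)
Sale 1, sell 351: 351/524 × $8,957.10 → $5,999.88
After Purchase 3: 244 on hand, pool $4,192.62 (≈ $17.1829 each)
After Purchase 4: 625 on hand, pool $8,936.07 (≈ $14.2977 each)
Sale 2, sell 296: 296/625 × $8,936.07 → $4,232.12
Sale 3, sell 238: 238/329 × $4,703.95 → $3,402.85
Total COGS = $5,999.88 + $4,232.12 + $3,402.85 = $13,634.85
Ending inventory (cost pool remaining) = $1,301.10

Ending inventory = $1,301.10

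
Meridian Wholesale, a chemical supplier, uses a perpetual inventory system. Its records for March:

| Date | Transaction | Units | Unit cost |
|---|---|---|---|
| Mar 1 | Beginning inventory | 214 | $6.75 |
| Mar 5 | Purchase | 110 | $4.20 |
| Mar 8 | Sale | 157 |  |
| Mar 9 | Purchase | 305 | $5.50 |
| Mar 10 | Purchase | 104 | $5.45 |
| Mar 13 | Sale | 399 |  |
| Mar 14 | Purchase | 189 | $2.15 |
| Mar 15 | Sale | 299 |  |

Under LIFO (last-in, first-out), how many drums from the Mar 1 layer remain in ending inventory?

Mar 8, 157 sold [LIFO — newest first]: 110 @ $4.20 + 47 @ $6.75 = $779.25
Mar 13, 399 sold [LIFO — newest first]: 104 @ $5.45 + 295 @ $5.50 = $2,189.30
Mar 15, 299 sold [LIFO — newest first]: 189 @ $2.15 + 10 @ $5.50 + 100 @ $6.75 = $1,136.35
Total COGS = $779.25 + $2,189.30 + $1,136.35 = $4,104.90
Ending inventory: 67 @ $6.75 = $452.25
Check: goods available $4,557.15 = COGS $4,104.90 + ending $452.25

67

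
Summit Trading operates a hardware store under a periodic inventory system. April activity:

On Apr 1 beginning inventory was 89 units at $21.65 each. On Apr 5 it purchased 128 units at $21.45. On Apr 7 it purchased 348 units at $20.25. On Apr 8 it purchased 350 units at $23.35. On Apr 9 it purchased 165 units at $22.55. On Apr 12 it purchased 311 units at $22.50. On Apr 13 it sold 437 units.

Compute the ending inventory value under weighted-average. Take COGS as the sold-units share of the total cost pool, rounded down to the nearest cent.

Ending inventory = $20,993.63

Apr 13, sell 437: 437/1391 × $30,610.20 → $9,616.57
Ending inventory (cost pool remaining) = $20,993.63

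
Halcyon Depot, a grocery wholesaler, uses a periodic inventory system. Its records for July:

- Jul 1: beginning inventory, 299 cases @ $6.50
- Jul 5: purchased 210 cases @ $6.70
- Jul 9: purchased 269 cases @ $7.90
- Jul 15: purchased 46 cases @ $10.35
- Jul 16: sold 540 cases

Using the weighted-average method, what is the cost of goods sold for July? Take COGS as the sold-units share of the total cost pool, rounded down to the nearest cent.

COGS = $3,900.38

Jul 16, sell 540: 540/824 × $5,951.70 → $3,900.38
Ending inventory (cost pool remaining) = $2,051.32
Check: goods available $5,951.70 = COGS $3,900.38 + ending $2,051.32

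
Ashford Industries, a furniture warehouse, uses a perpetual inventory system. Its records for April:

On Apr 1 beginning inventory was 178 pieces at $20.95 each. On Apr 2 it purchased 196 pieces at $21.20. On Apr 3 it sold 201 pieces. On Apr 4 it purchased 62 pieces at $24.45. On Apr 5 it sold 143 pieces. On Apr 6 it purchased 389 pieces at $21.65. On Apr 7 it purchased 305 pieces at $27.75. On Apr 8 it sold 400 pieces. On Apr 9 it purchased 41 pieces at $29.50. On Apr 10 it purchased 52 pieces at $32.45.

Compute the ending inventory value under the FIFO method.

Apr 3, 201 sold [FIFO — oldest first]: 178 @ $20.95 + 23 @ $21.20 = $4,216.70
Apr 5, 143 sold [FIFO — oldest first]: 143 @ $21.20 = $3,031.60
Apr 8, 400 sold [FIFO — oldest first]: 30 @ $21.20 + 62 @ $24.45 + 308 @ $21.65 = $8,820.10
Total COGS = $4,216.70 + $3,031.60 + $8,820.10 = $16,068.40
Ending inventory: 81 @ $21.65 + 305 @ $27.75 + 41 @ $29.50 + 52 @ $32.45 = $13,114.30

Ending inventory = $13,114.30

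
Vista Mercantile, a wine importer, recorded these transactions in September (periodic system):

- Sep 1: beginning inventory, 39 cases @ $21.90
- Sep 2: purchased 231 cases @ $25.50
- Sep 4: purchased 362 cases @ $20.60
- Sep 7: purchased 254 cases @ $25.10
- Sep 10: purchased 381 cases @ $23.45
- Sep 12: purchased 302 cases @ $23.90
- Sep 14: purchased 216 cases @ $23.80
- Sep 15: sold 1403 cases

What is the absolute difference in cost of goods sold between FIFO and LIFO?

FIFO COGS: 39 @ $21.90 + 231 @ $25.50 + 362 @ $20.60 + 254 @ $25.10 + 381 @ $23.45 + 136 @ $23.90 = $32,762.05
LIFO COGS: 216 @ $23.80 + 302 @ $23.90 + 381 @ $23.45 + 254 @ $25.10 + 250 @ $20.60 = $32,818.45
Difference = |$32,762.05 − $32,818.45| = $56.40

$56.40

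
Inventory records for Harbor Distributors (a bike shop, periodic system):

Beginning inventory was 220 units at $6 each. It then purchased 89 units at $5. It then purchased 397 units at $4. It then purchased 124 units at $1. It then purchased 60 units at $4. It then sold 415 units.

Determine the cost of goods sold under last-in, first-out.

COGS = $1,288

Sale 1 (415) [LIFO — newest first]: 60 @ $4 + 124 @ $1 + 231 @ $4 = $1,288
Ending inventory: 220 @ $6 + 89 @ $5 + 166 @ $4 = $2,429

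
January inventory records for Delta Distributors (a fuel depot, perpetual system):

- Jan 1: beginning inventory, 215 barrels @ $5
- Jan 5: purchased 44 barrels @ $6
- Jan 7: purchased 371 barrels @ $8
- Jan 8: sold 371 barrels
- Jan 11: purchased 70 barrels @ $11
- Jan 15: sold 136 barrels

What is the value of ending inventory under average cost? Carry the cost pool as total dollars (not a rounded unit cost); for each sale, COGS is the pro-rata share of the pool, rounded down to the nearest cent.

Ending inventory = $1,490.42

After Jan 1: 215 on hand, pool $1,075.00 (≈ $5.0000 each)
After Jan 5: 259 on hand, pool $1,339.00 (≈ $5.1699 each)
After Jan 7: 630 on hand, pool $4,307.00 (≈ $6.8365 each)
Jan 8, sell 371: 371/630 × $4,307.00 → $2,536.34
After Jan 11: 329 on hand, pool $2,540.66 (≈ $7.7224 each)
Jan 15, sell 136: 136/329 × $2,540.66 → $1,050.24
Total COGS = $2,536.34 + $1,050.24 = $3,586.58
Ending inventory (cost pool remaining) = $1,490.42
Check: goods available $5,077.00 = COGS $3,586.58 + ending $1,490.42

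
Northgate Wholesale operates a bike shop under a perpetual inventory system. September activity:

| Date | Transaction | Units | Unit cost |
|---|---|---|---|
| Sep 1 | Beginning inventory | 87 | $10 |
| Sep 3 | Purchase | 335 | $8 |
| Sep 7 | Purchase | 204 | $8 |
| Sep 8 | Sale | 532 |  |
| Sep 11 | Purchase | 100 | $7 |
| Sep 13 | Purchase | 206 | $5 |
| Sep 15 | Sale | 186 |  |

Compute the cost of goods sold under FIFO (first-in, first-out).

COGS = $5,826

Sep 8, 532 sold [FIFO — oldest first]: 87 @ $10 + 335 @ $8 + 110 @ $8 = $4,430
Sep 15, 186 sold [FIFO — oldest first]: 94 @ $8 + 92 @ $7 = $1,396
Total COGS = $4,430 + $1,396 = $5,826
Ending inventory: 8 @ $7 + 206 @ $5 = $1,086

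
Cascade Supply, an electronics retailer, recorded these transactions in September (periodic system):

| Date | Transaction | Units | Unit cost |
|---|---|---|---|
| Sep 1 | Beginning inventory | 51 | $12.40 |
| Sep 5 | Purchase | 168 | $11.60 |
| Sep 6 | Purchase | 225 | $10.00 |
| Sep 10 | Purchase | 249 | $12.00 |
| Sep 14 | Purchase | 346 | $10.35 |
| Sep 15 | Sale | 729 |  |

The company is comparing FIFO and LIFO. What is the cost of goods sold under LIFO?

FIFO COGS: 51 @ $12.40 + 168 @ $11.60 + 225 @ $10.00 + 249 @ $12.00 + 36 @ $10.35 = $8,191.80
LIFO COGS: 346 @ $10.35 + 249 @ $12.00 + 134 @ $10.00 = $7,909.10

COGS = $7,909.10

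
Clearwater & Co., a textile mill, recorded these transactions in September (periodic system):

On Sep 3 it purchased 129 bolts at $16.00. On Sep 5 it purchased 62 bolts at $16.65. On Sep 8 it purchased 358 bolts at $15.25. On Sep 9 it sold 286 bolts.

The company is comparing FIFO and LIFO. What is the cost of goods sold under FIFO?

FIFO COGS: 129 @ $16.00 + 62 @ $16.65 + 95 @ $15.25 = $4,545.05
LIFO COGS: 286 @ $15.25 = $4,361.50

COGS = $4,545.05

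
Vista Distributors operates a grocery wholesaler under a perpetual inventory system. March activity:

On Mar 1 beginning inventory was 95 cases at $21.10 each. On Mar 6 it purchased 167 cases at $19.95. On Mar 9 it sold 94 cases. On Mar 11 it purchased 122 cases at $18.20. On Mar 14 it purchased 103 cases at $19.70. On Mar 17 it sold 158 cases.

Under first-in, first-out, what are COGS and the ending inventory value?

Mar 9, 94 sold [FIFO — oldest first]: 94 @ $21.10 = $1,983.40
Mar 17, 158 sold [FIFO — oldest first]: 1 @ $21.10 + 157 @ $19.95 = $3,153.25
Total COGS = $1,983.40 + $3,153.25 = $5,136.65
Ending inventory: 10 @ $19.95 + 122 @ $18.20 + 103 @ $19.70 = $4,449.00

COGS = $5,136.65; ending inventory = $4,449.00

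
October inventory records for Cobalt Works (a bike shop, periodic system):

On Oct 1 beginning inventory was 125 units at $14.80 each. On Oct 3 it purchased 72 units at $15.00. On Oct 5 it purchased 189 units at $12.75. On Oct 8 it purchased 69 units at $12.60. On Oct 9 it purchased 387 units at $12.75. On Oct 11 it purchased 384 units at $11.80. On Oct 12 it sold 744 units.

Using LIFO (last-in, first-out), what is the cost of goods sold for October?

Oct 12, 744 sold [LIFO — newest first]: 384 @ $11.80 + 360 @ $12.75 = $9,121.20
Ending inventory: 125 @ $14.80 + 72 @ $15.00 + 189 @ $12.75 + 69 @ $12.60 + 27 @ $12.75 = $6,553.40

COGS = $9,121.20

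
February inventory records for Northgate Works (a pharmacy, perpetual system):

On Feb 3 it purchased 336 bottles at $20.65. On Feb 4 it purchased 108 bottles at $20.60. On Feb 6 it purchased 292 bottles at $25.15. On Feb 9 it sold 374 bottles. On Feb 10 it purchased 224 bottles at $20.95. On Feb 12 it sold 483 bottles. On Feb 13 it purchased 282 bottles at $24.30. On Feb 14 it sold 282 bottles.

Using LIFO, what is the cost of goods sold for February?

Feb 9, 374 sold [LIFO — newest first]: 292 @ $25.15 + 82 @ $20.60 = $9,033.00
Feb 12, 483 sold [LIFO — newest first]: 224 @ $20.95 + 26 @ $20.60 + 233 @ $20.65 = $10,039.85
Feb 14, 282 sold [LIFO — newest first]: 282 @ $24.30 = $6,852.60
Total COGS = $9,033.00 + $10,039.85 + $6,852.60 = $25,925.45
Ending inventory: 103 @ $20.65 = $2,126.95

COGS = $25,925.45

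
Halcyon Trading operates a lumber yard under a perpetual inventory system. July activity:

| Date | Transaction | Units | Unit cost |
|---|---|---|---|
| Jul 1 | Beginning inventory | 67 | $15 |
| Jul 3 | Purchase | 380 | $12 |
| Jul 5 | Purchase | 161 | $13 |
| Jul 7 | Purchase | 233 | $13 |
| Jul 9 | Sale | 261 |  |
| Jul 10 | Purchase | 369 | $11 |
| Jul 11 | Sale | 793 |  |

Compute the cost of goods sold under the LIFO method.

Jul 9, 261 sold [LIFO — newest first]: 233 @ $13 + 28 @ $13 = $3,393
Jul 11, 793 sold [LIFO — newest first]: 369 @ $11 + 133 @ $13 + 291 @ $12 = $9,280
Total COGS = $3,393 + $9,280 = $12,673
Ending inventory: 67 @ $15 + 89 @ $12 = $2,073
Check: goods available $14,746 = COGS $12,673 + ending $2,073

COGS = $12,673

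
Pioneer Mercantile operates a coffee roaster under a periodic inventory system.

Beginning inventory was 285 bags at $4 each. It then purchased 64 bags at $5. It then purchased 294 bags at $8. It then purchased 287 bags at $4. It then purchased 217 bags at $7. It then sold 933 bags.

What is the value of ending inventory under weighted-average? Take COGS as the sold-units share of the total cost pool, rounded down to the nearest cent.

Ending inventory = $1,208.82

Sale 1, sell 933: 933/1147 × $6,479.00 → $5,270.18
Ending inventory (cost pool remaining) = $1,208.82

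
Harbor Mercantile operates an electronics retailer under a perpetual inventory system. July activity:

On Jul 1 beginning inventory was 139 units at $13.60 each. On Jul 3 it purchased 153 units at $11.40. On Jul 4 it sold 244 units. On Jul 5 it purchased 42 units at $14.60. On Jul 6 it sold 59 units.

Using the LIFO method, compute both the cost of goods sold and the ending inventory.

Jul 4, 244 sold [LIFO — newest first]: 153 @ $11.40 + 91 @ $13.60 = $2,981.80
Jul 6, 59 sold [LIFO — newest first]: 42 @ $14.60 + 17 @ $13.60 = $844.40
Total COGS = $2,981.80 + $844.40 = $3,826.20
Ending inventory: 31 @ $13.60 = $421.60
Check: goods available $4,247.80 = COGS $3,826.20 + ending $421.60

COGS = $3,826.20; ending inventory = $421.60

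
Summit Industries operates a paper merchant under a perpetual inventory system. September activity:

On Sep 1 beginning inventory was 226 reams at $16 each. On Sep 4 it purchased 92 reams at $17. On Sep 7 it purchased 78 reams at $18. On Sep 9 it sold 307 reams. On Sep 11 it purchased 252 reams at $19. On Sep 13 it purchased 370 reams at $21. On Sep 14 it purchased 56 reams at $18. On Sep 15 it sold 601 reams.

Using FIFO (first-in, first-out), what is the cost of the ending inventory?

Sep 9, 307 sold [FIFO — oldest first]: 226 @ $16 + 81 @ $17 = $4,993
Sep 15, 601 sold [FIFO — oldest first]: 11 @ $17 + 78 @ $18 + 252 @ $19 + 260 @ $21 = $11,839
Total COGS = $4,993 + $11,839 = $16,832
Ending inventory: 110 @ $21 + 56 @ $18 = $3,318
Check: goods available $20,150 = COGS $16,832 + ending $3,318

Ending inventory = $3,318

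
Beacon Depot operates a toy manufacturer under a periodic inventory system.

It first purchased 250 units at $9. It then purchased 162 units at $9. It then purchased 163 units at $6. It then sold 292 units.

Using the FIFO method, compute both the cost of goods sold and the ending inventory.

Sale 1 (292) [FIFO — oldest first]: 250 @ $9 + 42 @ $9 = $2,628
Ending inventory: 120 @ $9 + 163 @ $6 = $2,058

COGS = $2,628; ending inventory = $2,058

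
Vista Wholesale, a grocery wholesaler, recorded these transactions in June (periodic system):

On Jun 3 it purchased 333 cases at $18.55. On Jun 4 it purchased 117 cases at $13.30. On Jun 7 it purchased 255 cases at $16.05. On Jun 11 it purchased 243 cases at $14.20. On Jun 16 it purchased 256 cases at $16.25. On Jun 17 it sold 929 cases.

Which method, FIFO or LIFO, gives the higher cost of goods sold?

FIFO COGS: 333 @ $18.55 + 117 @ $13.30 + 255 @ $16.05 + 224 @ $14.20 = $15,006.80
LIFO COGS: 256 @ $16.25 + 243 @ $14.20 + 255 @ $16.05 + 117 @ $13.30 + 58 @ $18.55 = $14,335.35

FIFO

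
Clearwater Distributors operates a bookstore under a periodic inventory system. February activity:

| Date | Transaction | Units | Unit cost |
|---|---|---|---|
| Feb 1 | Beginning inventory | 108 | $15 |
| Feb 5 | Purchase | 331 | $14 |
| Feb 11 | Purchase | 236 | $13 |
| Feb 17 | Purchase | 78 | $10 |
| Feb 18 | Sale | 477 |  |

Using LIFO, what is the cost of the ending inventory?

Feb 18, 477 sold [LIFO — newest first]: 78 @ $10 + 236 @ $13 + 163 @ $14 = $6,130
Ending inventory: 108 @ $15 + 168 @ $14 = $3,972
Check: goods available $10,102 = COGS $6,130 + ending $3,972

Ending inventory = $3,972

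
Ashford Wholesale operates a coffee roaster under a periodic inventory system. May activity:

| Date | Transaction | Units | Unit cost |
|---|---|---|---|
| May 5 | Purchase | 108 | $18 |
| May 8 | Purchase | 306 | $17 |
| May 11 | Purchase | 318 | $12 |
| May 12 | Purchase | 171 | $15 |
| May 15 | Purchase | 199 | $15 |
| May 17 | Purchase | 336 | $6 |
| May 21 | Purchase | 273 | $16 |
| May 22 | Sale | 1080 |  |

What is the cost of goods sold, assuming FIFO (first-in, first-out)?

May 22, 1080 sold [FIFO — oldest first]: 108 @ $18 + 306 @ $17 + 318 @ $12 + 171 @ $15 + 177 @ $15 = $16,182
Ending inventory: 22 @ $15 + 336 @ $6 + 273 @ $16 = $6,714

COGS = $16,182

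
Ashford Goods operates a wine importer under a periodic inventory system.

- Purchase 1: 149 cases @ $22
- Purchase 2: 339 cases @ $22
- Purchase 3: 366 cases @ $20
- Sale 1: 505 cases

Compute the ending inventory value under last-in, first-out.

Ending inventory = $7,678

Sale 1 (505) [LIFO — newest first]: 366 @ $20 + 139 @ $22 = $10,378
Ending inventory: 149 @ $22 + 200 @ $22 = $7,678
Check: goods available $18,056 = COGS $10,378 + ending $7,678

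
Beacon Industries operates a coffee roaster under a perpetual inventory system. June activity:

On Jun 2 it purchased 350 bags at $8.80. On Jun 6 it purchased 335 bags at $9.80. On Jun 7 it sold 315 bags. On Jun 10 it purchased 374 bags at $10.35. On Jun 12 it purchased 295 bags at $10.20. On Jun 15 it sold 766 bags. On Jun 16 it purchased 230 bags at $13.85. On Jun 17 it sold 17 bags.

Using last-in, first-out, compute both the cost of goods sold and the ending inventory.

COGS = $11,075.95; ending inventory = $5,352.45

Jun 7, 315 sold [LIFO — newest first]: 315 @ $9.80 = $3,087.00
Jun 15, 766 sold [LIFO — newest first]: 295 @ $10.20 + 374 @ $10.35 + 20 @ $9.80 + 77 @ $8.80 = $7,753.50
Jun 17, 17 sold [LIFO — newest first]: 17 @ $13.85 = $235.45
Total COGS = $3,087.00 + $7,753.50 + $235.45 = $11,075.95
Ending inventory: 273 @ $8.80 + 213 @ $13.85 = $5,352.45
Check: goods available $16,428.40 = COGS $11,075.95 + ending $5,352.45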